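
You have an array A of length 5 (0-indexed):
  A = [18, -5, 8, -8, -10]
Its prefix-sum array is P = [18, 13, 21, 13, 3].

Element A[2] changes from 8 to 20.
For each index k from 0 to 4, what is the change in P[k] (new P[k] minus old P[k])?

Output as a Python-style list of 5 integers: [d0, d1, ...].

Element change: A[2] 8 -> 20, delta = 12
For k < 2: P[k] unchanged, delta_P[k] = 0
For k >= 2: P[k] shifts by exactly 12
Delta array: [0, 0, 12, 12, 12]

Answer: [0, 0, 12, 12, 12]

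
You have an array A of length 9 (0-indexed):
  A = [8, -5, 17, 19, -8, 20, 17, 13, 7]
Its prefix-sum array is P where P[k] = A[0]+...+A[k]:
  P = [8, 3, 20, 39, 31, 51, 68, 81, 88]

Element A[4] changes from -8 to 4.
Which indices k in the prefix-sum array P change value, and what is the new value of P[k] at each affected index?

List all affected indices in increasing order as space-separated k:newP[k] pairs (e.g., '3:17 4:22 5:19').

P[k] = A[0] + ... + A[k]
P[k] includes A[4] iff k >= 4
Affected indices: 4, 5, ..., 8; delta = 12
  P[4]: 31 + 12 = 43
  P[5]: 51 + 12 = 63
  P[6]: 68 + 12 = 80
  P[7]: 81 + 12 = 93
  P[8]: 88 + 12 = 100

Answer: 4:43 5:63 6:80 7:93 8:100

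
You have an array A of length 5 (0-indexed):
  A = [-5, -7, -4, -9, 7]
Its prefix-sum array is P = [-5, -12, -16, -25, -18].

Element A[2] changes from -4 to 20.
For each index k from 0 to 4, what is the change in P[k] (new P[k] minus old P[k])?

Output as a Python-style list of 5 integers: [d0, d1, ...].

Answer: [0, 0, 24, 24, 24]

Derivation:
Element change: A[2] -4 -> 20, delta = 24
For k < 2: P[k] unchanged, delta_P[k] = 0
For k >= 2: P[k] shifts by exactly 24
Delta array: [0, 0, 24, 24, 24]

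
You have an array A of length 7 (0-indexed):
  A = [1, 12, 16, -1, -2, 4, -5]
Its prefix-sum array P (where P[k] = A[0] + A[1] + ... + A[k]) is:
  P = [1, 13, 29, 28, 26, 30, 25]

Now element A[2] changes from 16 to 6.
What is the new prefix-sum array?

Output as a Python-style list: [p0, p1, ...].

Answer: [1, 13, 19, 18, 16, 20, 15]

Derivation:
Change: A[2] 16 -> 6, delta = -10
P[k] for k < 2: unchanged (A[2] not included)
P[k] for k >= 2: shift by delta = -10
  P[0] = 1 + 0 = 1
  P[1] = 13 + 0 = 13
  P[2] = 29 + -10 = 19
  P[3] = 28 + -10 = 18
  P[4] = 26 + -10 = 16
  P[5] = 30 + -10 = 20
  P[6] = 25 + -10 = 15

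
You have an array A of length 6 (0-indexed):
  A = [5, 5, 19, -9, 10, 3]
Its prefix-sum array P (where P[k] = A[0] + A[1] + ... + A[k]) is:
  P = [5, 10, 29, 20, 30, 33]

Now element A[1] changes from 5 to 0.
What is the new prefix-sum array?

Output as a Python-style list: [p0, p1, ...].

Change: A[1] 5 -> 0, delta = -5
P[k] for k < 1: unchanged (A[1] not included)
P[k] for k >= 1: shift by delta = -5
  P[0] = 5 + 0 = 5
  P[1] = 10 + -5 = 5
  P[2] = 29 + -5 = 24
  P[3] = 20 + -5 = 15
  P[4] = 30 + -5 = 25
  P[5] = 33 + -5 = 28

Answer: [5, 5, 24, 15, 25, 28]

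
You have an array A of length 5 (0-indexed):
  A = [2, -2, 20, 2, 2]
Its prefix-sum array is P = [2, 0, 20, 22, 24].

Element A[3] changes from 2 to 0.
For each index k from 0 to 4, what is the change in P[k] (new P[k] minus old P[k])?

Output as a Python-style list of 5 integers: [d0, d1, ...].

Element change: A[3] 2 -> 0, delta = -2
For k < 3: P[k] unchanged, delta_P[k] = 0
For k >= 3: P[k] shifts by exactly -2
Delta array: [0, 0, 0, -2, -2]

Answer: [0, 0, 0, -2, -2]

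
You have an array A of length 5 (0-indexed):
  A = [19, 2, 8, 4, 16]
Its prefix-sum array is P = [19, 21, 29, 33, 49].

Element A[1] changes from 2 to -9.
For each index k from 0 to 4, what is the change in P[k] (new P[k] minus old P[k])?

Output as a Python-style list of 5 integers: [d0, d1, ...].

Answer: [0, -11, -11, -11, -11]

Derivation:
Element change: A[1] 2 -> -9, delta = -11
For k < 1: P[k] unchanged, delta_P[k] = 0
For k >= 1: P[k] shifts by exactly -11
Delta array: [0, -11, -11, -11, -11]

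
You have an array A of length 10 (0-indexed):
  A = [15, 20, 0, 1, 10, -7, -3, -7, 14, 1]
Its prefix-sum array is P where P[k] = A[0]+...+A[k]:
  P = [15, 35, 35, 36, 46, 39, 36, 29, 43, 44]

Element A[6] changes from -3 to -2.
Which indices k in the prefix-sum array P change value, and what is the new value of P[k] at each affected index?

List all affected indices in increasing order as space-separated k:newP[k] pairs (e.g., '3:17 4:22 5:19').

P[k] = A[0] + ... + A[k]
P[k] includes A[6] iff k >= 6
Affected indices: 6, 7, ..., 9; delta = 1
  P[6]: 36 + 1 = 37
  P[7]: 29 + 1 = 30
  P[8]: 43 + 1 = 44
  P[9]: 44 + 1 = 45

Answer: 6:37 7:30 8:44 9:45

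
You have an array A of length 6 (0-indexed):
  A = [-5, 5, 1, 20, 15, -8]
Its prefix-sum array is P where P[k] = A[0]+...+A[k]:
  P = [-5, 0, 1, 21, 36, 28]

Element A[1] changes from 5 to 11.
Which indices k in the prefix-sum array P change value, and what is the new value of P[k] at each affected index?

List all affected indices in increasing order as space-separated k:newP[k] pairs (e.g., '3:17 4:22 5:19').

P[k] = A[0] + ... + A[k]
P[k] includes A[1] iff k >= 1
Affected indices: 1, 2, ..., 5; delta = 6
  P[1]: 0 + 6 = 6
  P[2]: 1 + 6 = 7
  P[3]: 21 + 6 = 27
  P[4]: 36 + 6 = 42
  P[5]: 28 + 6 = 34

Answer: 1:6 2:7 3:27 4:42 5:34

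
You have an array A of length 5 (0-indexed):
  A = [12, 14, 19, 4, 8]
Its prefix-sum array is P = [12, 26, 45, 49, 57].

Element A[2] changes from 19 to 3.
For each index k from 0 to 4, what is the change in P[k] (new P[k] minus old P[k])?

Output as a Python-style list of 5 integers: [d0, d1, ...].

Element change: A[2] 19 -> 3, delta = -16
For k < 2: P[k] unchanged, delta_P[k] = 0
For k >= 2: P[k] shifts by exactly -16
Delta array: [0, 0, -16, -16, -16]

Answer: [0, 0, -16, -16, -16]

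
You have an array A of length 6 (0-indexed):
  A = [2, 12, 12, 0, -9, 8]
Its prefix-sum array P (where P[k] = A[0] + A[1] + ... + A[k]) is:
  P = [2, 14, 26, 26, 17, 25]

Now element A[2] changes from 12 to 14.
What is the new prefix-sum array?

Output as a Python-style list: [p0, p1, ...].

Answer: [2, 14, 28, 28, 19, 27]

Derivation:
Change: A[2] 12 -> 14, delta = 2
P[k] for k < 2: unchanged (A[2] not included)
P[k] for k >= 2: shift by delta = 2
  P[0] = 2 + 0 = 2
  P[1] = 14 + 0 = 14
  P[2] = 26 + 2 = 28
  P[3] = 26 + 2 = 28
  P[4] = 17 + 2 = 19
  P[5] = 25 + 2 = 27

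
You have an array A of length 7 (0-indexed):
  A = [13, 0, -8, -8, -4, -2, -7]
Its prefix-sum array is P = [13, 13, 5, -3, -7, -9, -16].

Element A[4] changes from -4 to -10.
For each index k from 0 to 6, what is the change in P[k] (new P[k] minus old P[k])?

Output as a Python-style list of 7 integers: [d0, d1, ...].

Element change: A[4] -4 -> -10, delta = -6
For k < 4: P[k] unchanged, delta_P[k] = 0
For k >= 4: P[k] shifts by exactly -6
Delta array: [0, 0, 0, 0, -6, -6, -6]

Answer: [0, 0, 0, 0, -6, -6, -6]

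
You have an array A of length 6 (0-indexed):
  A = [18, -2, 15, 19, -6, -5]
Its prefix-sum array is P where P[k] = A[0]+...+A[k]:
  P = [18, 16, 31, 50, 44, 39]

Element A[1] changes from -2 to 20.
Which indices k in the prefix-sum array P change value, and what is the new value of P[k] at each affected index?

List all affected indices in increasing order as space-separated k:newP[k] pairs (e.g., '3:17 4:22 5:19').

P[k] = A[0] + ... + A[k]
P[k] includes A[1] iff k >= 1
Affected indices: 1, 2, ..., 5; delta = 22
  P[1]: 16 + 22 = 38
  P[2]: 31 + 22 = 53
  P[3]: 50 + 22 = 72
  P[4]: 44 + 22 = 66
  P[5]: 39 + 22 = 61

Answer: 1:38 2:53 3:72 4:66 5:61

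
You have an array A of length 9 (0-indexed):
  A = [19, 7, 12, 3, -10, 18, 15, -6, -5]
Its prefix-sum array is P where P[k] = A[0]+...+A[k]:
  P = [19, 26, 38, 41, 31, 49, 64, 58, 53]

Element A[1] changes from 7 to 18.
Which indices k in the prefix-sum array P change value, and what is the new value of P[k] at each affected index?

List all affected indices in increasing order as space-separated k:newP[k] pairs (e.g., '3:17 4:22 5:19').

Answer: 1:37 2:49 3:52 4:42 5:60 6:75 7:69 8:64

Derivation:
P[k] = A[0] + ... + A[k]
P[k] includes A[1] iff k >= 1
Affected indices: 1, 2, ..., 8; delta = 11
  P[1]: 26 + 11 = 37
  P[2]: 38 + 11 = 49
  P[3]: 41 + 11 = 52
  P[4]: 31 + 11 = 42
  P[5]: 49 + 11 = 60
  P[6]: 64 + 11 = 75
  P[7]: 58 + 11 = 69
  P[8]: 53 + 11 = 64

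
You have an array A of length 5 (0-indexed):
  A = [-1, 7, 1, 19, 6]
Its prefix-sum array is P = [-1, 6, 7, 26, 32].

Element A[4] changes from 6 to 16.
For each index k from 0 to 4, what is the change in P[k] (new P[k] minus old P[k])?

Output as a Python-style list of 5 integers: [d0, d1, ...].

Answer: [0, 0, 0, 0, 10]

Derivation:
Element change: A[4] 6 -> 16, delta = 10
For k < 4: P[k] unchanged, delta_P[k] = 0
For k >= 4: P[k] shifts by exactly 10
Delta array: [0, 0, 0, 0, 10]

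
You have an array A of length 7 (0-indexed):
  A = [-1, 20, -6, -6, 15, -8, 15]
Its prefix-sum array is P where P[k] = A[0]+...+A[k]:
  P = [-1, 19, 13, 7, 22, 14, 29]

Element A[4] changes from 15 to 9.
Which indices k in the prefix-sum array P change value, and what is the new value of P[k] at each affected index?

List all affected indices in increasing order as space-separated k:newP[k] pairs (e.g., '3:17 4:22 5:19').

Answer: 4:16 5:8 6:23

Derivation:
P[k] = A[0] + ... + A[k]
P[k] includes A[4] iff k >= 4
Affected indices: 4, 5, ..., 6; delta = -6
  P[4]: 22 + -6 = 16
  P[5]: 14 + -6 = 8
  P[6]: 29 + -6 = 23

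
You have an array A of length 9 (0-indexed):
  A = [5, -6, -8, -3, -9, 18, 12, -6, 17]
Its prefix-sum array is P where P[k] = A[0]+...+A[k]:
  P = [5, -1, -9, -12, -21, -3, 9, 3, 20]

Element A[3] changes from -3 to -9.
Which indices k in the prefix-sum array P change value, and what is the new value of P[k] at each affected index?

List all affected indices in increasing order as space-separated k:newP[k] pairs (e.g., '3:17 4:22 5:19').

P[k] = A[0] + ... + A[k]
P[k] includes A[3] iff k >= 3
Affected indices: 3, 4, ..., 8; delta = -6
  P[3]: -12 + -6 = -18
  P[4]: -21 + -6 = -27
  P[5]: -3 + -6 = -9
  P[6]: 9 + -6 = 3
  P[7]: 3 + -6 = -3
  P[8]: 20 + -6 = 14

Answer: 3:-18 4:-27 5:-9 6:3 7:-3 8:14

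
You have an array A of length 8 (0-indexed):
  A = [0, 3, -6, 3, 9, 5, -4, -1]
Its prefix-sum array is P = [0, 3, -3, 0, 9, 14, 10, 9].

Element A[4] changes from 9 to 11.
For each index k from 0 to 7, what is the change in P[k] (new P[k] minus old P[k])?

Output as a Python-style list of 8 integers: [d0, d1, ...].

Element change: A[4] 9 -> 11, delta = 2
For k < 4: P[k] unchanged, delta_P[k] = 0
For k >= 4: P[k] shifts by exactly 2
Delta array: [0, 0, 0, 0, 2, 2, 2, 2]

Answer: [0, 0, 0, 0, 2, 2, 2, 2]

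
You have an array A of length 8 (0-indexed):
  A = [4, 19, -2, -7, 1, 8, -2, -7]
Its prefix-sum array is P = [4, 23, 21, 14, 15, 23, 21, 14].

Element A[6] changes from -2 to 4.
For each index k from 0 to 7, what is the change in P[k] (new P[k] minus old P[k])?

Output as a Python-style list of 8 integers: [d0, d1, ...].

Answer: [0, 0, 0, 0, 0, 0, 6, 6]

Derivation:
Element change: A[6] -2 -> 4, delta = 6
For k < 6: P[k] unchanged, delta_P[k] = 0
For k >= 6: P[k] shifts by exactly 6
Delta array: [0, 0, 0, 0, 0, 0, 6, 6]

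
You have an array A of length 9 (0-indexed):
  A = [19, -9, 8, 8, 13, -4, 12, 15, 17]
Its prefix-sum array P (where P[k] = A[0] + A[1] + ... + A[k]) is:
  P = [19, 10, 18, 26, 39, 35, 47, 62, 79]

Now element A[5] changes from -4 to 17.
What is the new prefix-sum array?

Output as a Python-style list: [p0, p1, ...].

Change: A[5] -4 -> 17, delta = 21
P[k] for k < 5: unchanged (A[5] not included)
P[k] for k >= 5: shift by delta = 21
  P[0] = 19 + 0 = 19
  P[1] = 10 + 0 = 10
  P[2] = 18 + 0 = 18
  P[3] = 26 + 0 = 26
  P[4] = 39 + 0 = 39
  P[5] = 35 + 21 = 56
  P[6] = 47 + 21 = 68
  P[7] = 62 + 21 = 83
  P[8] = 79 + 21 = 100

Answer: [19, 10, 18, 26, 39, 56, 68, 83, 100]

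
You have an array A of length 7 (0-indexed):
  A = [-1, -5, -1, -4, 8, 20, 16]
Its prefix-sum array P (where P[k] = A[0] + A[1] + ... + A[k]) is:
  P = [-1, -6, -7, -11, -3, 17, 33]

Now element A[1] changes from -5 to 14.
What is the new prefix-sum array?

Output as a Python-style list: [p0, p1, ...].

Answer: [-1, 13, 12, 8, 16, 36, 52]

Derivation:
Change: A[1] -5 -> 14, delta = 19
P[k] for k < 1: unchanged (A[1] not included)
P[k] for k >= 1: shift by delta = 19
  P[0] = -1 + 0 = -1
  P[1] = -6 + 19 = 13
  P[2] = -7 + 19 = 12
  P[3] = -11 + 19 = 8
  P[4] = -3 + 19 = 16
  P[5] = 17 + 19 = 36
  P[6] = 33 + 19 = 52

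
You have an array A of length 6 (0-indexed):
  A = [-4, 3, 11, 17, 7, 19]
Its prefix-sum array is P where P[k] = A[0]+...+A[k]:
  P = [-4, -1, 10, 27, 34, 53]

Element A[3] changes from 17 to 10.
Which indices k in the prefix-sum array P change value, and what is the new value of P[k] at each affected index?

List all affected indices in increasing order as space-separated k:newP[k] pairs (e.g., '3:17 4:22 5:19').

Answer: 3:20 4:27 5:46

Derivation:
P[k] = A[0] + ... + A[k]
P[k] includes A[3] iff k >= 3
Affected indices: 3, 4, ..., 5; delta = -7
  P[3]: 27 + -7 = 20
  P[4]: 34 + -7 = 27
  P[5]: 53 + -7 = 46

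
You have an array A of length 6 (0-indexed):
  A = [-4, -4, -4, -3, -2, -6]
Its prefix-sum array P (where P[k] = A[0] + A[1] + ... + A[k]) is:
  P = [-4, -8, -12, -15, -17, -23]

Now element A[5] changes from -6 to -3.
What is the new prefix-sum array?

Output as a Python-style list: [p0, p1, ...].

Change: A[5] -6 -> -3, delta = 3
P[k] for k < 5: unchanged (A[5] not included)
P[k] for k >= 5: shift by delta = 3
  P[0] = -4 + 0 = -4
  P[1] = -8 + 0 = -8
  P[2] = -12 + 0 = -12
  P[3] = -15 + 0 = -15
  P[4] = -17 + 0 = -17
  P[5] = -23 + 3 = -20

Answer: [-4, -8, -12, -15, -17, -20]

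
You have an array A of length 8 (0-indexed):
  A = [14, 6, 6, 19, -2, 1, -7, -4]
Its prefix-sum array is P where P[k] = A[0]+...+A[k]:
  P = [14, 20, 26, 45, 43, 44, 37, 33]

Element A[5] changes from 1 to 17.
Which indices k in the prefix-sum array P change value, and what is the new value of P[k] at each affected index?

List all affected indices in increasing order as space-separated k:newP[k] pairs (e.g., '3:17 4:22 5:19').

Answer: 5:60 6:53 7:49

Derivation:
P[k] = A[0] + ... + A[k]
P[k] includes A[5] iff k >= 5
Affected indices: 5, 6, ..., 7; delta = 16
  P[5]: 44 + 16 = 60
  P[6]: 37 + 16 = 53
  P[7]: 33 + 16 = 49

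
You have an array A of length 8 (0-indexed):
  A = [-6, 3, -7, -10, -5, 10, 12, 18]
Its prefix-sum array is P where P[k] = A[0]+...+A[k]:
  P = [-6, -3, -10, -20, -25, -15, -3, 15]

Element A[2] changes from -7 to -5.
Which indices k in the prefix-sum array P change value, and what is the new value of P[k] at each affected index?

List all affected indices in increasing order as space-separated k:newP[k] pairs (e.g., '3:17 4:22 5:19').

Answer: 2:-8 3:-18 4:-23 5:-13 6:-1 7:17

Derivation:
P[k] = A[0] + ... + A[k]
P[k] includes A[2] iff k >= 2
Affected indices: 2, 3, ..., 7; delta = 2
  P[2]: -10 + 2 = -8
  P[3]: -20 + 2 = -18
  P[4]: -25 + 2 = -23
  P[5]: -15 + 2 = -13
  P[6]: -3 + 2 = -1
  P[7]: 15 + 2 = 17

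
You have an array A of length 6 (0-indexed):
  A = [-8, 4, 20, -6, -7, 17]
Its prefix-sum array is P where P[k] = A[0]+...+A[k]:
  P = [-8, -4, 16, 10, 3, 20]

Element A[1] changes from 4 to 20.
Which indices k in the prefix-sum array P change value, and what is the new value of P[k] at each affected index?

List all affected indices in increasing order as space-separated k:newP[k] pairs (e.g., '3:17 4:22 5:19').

Answer: 1:12 2:32 3:26 4:19 5:36

Derivation:
P[k] = A[0] + ... + A[k]
P[k] includes A[1] iff k >= 1
Affected indices: 1, 2, ..., 5; delta = 16
  P[1]: -4 + 16 = 12
  P[2]: 16 + 16 = 32
  P[3]: 10 + 16 = 26
  P[4]: 3 + 16 = 19
  P[5]: 20 + 16 = 36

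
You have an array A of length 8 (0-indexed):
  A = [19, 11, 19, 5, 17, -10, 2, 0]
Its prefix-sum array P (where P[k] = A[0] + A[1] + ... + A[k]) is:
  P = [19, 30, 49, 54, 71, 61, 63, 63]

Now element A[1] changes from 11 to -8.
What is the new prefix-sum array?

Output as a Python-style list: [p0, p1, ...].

Answer: [19, 11, 30, 35, 52, 42, 44, 44]

Derivation:
Change: A[1] 11 -> -8, delta = -19
P[k] for k < 1: unchanged (A[1] not included)
P[k] for k >= 1: shift by delta = -19
  P[0] = 19 + 0 = 19
  P[1] = 30 + -19 = 11
  P[2] = 49 + -19 = 30
  P[3] = 54 + -19 = 35
  P[4] = 71 + -19 = 52
  P[5] = 61 + -19 = 42
  P[6] = 63 + -19 = 44
  P[7] = 63 + -19 = 44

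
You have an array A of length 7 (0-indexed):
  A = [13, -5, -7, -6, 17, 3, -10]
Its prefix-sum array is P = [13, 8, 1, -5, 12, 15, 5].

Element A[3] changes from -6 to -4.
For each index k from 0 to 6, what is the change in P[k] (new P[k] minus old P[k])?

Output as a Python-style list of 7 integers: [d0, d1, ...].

Element change: A[3] -6 -> -4, delta = 2
For k < 3: P[k] unchanged, delta_P[k] = 0
For k >= 3: P[k] shifts by exactly 2
Delta array: [0, 0, 0, 2, 2, 2, 2]

Answer: [0, 0, 0, 2, 2, 2, 2]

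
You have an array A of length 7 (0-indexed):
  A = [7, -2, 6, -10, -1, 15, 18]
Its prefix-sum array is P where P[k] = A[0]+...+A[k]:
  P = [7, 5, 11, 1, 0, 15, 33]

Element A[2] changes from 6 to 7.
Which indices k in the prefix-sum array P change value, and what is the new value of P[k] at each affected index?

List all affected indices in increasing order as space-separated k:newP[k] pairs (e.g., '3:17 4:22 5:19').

Answer: 2:12 3:2 4:1 5:16 6:34

Derivation:
P[k] = A[0] + ... + A[k]
P[k] includes A[2] iff k >= 2
Affected indices: 2, 3, ..., 6; delta = 1
  P[2]: 11 + 1 = 12
  P[3]: 1 + 1 = 2
  P[4]: 0 + 1 = 1
  P[5]: 15 + 1 = 16
  P[6]: 33 + 1 = 34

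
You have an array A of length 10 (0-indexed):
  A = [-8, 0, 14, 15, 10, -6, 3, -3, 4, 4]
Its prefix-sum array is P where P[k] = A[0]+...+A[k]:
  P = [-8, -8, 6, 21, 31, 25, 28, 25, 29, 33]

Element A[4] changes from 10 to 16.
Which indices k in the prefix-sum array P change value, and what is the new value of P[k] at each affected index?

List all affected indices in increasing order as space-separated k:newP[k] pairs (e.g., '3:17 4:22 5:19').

Answer: 4:37 5:31 6:34 7:31 8:35 9:39

Derivation:
P[k] = A[0] + ... + A[k]
P[k] includes A[4] iff k >= 4
Affected indices: 4, 5, ..., 9; delta = 6
  P[4]: 31 + 6 = 37
  P[5]: 25 + 6 = 31
  P[6]: 28 + 6 = 34
  P[7]: 25 + 6 = 31
  P[8]: 29 + 6 = 35
  P[9]: 33 + 6 = 39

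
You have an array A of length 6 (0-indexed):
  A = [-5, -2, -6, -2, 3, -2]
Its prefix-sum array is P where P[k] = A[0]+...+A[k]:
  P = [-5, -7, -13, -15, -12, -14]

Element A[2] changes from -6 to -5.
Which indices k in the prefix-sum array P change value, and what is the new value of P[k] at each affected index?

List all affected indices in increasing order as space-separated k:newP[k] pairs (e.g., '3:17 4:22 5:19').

Answer: 2:-12 3:-14 4:-11 5:-13

Derivation:
P[k] = A[0] + ... + A[k]
P[k] includes A[2] iff k >= 2
Affected indices: 2, 3, ..., 5; delta = 1
  P[2]: -13 + 1 = -12
  P[3]: -15 + 1 = -14
  P[4]: -12 + 1 = -11
  P[5]: -14 + 1 = -13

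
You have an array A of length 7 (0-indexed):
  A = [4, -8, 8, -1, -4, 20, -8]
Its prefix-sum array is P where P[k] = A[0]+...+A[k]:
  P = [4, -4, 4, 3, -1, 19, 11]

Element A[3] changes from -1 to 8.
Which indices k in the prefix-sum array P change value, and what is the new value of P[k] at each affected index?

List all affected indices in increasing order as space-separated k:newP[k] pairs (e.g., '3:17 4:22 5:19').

Answer: 3:12 4:8 5:28 6:20

Derivation:
P[k] = A[0] + ... + A[k]
P[k] includes A[3] iff k >= 3
Affected indices: 3, 4, ..., 6; delta = 9
  P[3]: 3 + 9 = 12
  P[4]: -1 + 9 = 8
  P[5]: 19 + 9 = 28
  P[6]: 11 + 9 = 20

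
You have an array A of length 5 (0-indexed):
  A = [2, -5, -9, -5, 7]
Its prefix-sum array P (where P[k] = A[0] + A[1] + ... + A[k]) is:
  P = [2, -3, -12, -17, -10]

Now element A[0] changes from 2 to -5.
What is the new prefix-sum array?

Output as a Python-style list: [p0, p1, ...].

Answer: [-5, -10, -19, -24, -17]

Derivation:
Change: A[0] 2 -> -5, delta = -7
P[k] for k < 0: unchanged (A[0] not included)
P[k] for k >= 0: shift by delta = -7
  P[0] = 2 + -7 = -5
  P[1] = -3 + -7 = -10
  P[2] = -12 + -7 = -19
  P[3] = -17 + -7 = -24
  P[4] = -10 + -7 = -17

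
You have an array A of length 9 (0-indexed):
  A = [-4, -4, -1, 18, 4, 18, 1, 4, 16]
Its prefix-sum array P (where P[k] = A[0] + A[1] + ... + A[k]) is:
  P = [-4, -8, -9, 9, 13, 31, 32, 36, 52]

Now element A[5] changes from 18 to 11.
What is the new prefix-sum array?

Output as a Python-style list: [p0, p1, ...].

Answer: [-4, -8, -9, 9, 13, 24, 25, 29, 45]

Derivation:
Change: A[5] 18 -> 11, delta = -7
P[k] for k < 5: unchanged (A[5] not included)
P[k] for k >= 5: shift by delta = -7
  P[0] = -4 + 0 = -4
  P[1] = -8 + 0 = -8
  P[2] = -9 + 0 = -9
  P[3] = 9 + 0 = 9
  P[4] = 13 + 0 = 13
  P[5] = 31 + -7 = 24
  P[6] = 32 + -7 = 25
  P[7] = 36 + -7 = 29
  P[8] = 52 + -7 = 45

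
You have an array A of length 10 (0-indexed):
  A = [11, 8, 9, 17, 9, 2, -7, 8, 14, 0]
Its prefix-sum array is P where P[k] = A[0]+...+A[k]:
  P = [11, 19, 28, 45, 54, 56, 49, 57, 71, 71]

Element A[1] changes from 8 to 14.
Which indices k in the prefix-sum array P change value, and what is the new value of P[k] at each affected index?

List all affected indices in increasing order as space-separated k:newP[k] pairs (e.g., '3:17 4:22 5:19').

P[k] = A[0] + ... + A[k]
P[k] includes A[1] iff k >= 1
Affected indices: 1, 2, ..., 9; delta = 6
  P[1]: 19 + 6 = 25
  P[2]: 28 + 6 = 34
  P[3]: 45 + 6 = 51
  P[4]: 54 + 6 = 60
  P[5]: 56 + 6 = 62
  P[6]: 49 + 6 = 55
  P[7]: 57 + 6 = 63
  P[8]: 71 + 6 = 77
  P[9]: 71 + 6 = 77

Answer: 1:25 2:34 3:51 4:60 5:62 6:55 7:63 8:77 9:77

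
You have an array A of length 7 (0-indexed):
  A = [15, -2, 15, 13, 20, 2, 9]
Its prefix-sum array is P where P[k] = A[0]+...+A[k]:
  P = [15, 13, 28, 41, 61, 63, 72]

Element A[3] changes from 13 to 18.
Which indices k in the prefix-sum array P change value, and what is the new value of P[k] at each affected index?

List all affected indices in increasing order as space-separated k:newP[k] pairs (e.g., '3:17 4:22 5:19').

P[k] = A[0] + ... + A[k]
P[k] includes A[3] iff k >= 3
Affected indices: 3, 4, ..., 6; delta = 5
  P[3]: 41 + 5 = 46
  P[4]: 61 + 5 = 66
  P[5]: 63 + 5 = 68
  P[6]: 72 + 5 = 77

Answer: 3:46 4:66 5:68 6:77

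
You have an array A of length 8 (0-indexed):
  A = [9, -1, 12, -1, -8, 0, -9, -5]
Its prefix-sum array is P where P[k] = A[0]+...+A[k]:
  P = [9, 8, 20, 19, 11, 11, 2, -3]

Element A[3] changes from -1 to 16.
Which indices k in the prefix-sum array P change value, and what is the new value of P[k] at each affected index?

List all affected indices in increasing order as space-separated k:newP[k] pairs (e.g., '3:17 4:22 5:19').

P[k] = A[0] + ... + A[k]
P[k] includes A[3] iff k >= 3
Affected indices: 3, 4, ..., 7; delta = 17
  P[3]: 19 + 17 = 36
  P[4]: 11 + 17 = 28
  P[5]: 11 + 17 = 28
  P[6]: 2 + 17 = 19
  P[7]: -3 + 17 = 14

Answer: 3:36 4:28 5:28 6:19 7:14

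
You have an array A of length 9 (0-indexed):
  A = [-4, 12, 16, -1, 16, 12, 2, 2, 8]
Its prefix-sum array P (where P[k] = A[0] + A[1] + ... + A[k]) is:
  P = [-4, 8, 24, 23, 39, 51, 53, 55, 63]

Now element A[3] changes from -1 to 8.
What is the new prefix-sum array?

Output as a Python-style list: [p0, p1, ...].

Answer: [-4, 8, 24, 32, 48, 60, 62, 64, 72]

Derivation:
Change: A[3] -1 -> 8, delta = 9
P[k] for k < 3: unchanged (A[3] not included)
P[k] for k >= 3: shift by delta = 9
  P[0] = -4 + 0 = -4
  P[1] = 8 + 0 = 8
  P[2] = 24 + 0 = 24
  P[3] = 23 + 9 = 32
  P[4] = 39 + 9 = 48
  P[5] = 51 + 9 = 60
  P[6] = 53 + 9 = 62
  P[7] = 55 + 9 = 64
  P[8] = 63 + 9 = 72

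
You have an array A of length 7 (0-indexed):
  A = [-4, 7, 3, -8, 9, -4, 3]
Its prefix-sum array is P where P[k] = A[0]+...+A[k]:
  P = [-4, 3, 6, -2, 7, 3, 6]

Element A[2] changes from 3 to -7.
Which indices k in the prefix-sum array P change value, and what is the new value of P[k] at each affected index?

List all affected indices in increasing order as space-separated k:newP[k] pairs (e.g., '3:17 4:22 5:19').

P[k] = A[0] + ... + A[k]
P[k] includes A[2] iff k >= 2
Affected indices: 2, 3, ..., 6; delta = -10
  P[2]: 6 + -10 = -4
  P[3]: -2 + -10 = -12
  P[4]: 7 + -10 = -3
  P[5]: 3 + -10 = -7
  P[6]: 6 + -10 = -4

Answer: 2:-4 3:-12 4:-3 5:-7 6:-4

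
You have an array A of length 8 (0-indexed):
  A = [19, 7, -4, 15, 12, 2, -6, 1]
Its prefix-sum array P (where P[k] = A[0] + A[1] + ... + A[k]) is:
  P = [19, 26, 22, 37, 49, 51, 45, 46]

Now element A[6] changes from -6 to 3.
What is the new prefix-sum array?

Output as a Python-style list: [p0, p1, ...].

Answer: [19, 26, 22, 37, 49, 51, 54, 55]

Derivation:
Change: A[6] -6 -> 3, delta = 9
P[k] for k < 6: unchanged (A[6] not included)
P[k] for k >= 6: shift by delta = 9
  P[0] = 19 + 0 = 19
  P[1] = 26 + 0 = 26
  P[2] = 22 + 0 = 22
  P[3] = 37 + 0 = 37
  P[4] = 49 + 0 = 49
  P[5] = 51 + 0 = 51
  P[6] = 45 + 9 = 54
  P[7] = 46 + 9 = 55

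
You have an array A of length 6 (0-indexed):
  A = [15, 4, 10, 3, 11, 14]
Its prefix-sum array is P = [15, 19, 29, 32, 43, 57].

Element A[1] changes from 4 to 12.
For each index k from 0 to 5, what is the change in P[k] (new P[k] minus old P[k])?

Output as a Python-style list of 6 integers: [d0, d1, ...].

Answer: [0, 8, 8, 8, 8, 8]

Derivation:
Element change: A[1] 4 -> 12, delta = 8
For k < 1: P[k] unchanged, delta_P[k] = 0
For k >= 1: P[k] shifts by exactly 8
Delta array: [0, 8, 8, 8, 8, 8]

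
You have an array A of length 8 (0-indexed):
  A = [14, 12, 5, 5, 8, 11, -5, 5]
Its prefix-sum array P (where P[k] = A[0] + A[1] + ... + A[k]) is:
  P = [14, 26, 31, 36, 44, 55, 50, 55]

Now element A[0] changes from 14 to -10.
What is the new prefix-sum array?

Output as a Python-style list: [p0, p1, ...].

Change: A[0] 14 -> -10, delta = -24
P[k] for k < 0: unchanged (A[0] not included)
P[k] for k >= 0: shift by delta = -24
  P[0] = 14 + -24 = -10
  P[1] = 26 + -24 = 2
  P[2] = 31 + -24 = 7
  P[3] = 36 + -24 = 12
  P[4] = 44 + -24 = 20
  P[5] = 55 + -24 = 31
  P[6] = 50 + -24 = 26
  P[7] = 55 + -24 = 31

Answer: [-10, 2, 7, 12, 20, 31, 26, 31]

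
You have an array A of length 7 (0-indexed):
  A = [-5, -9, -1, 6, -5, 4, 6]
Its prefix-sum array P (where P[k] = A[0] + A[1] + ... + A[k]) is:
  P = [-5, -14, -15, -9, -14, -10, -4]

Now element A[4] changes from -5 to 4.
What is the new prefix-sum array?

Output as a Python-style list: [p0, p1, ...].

Answer: [-5, -14, -15, -9, -5, -1, 5]

Derivation:
Change: A[4] -5 -> 4, delta = 9
P[k] for k < 4: unchanged (A[4] not included)
P[k] for k >= 4: shift by delta = 9
  P[0] = -5 + 0 = -5
  P[1] = -14 + 0 = -14
  P[2] = -15 + 0 = -15
  P[3] = -9 + 0 = -9
  P[4] = -14 + 9 = -5
  P[5] = -10 + 9 = -1
  P[6] = -4 + 9 = 5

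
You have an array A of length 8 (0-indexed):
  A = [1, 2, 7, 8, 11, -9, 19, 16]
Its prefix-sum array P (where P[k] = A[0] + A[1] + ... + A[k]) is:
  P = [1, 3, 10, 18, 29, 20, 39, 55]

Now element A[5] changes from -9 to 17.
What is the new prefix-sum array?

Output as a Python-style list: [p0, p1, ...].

Answer: [1, 3, 10, 18, 29, 46, 65, 81]

Derivation:
Change: A[5] -9 -> 17, delta = 26
P[k] for k < 5: unchanged (A[5] not included)
P[k] for k >= 5: shift by delta = 26
  P[0] = 1 + 0 = 1
  P[1] = 3 + 0 = 3
  P[2] = 10 + 0 = 10
  P[3] = 18 + 0 = 18
  P[4] = 29 + 0 = 29
  P[5] = 20 + 26 = 46
  P[6] = 39 + 26 = 65
  P[7] = 55 + 26 = 81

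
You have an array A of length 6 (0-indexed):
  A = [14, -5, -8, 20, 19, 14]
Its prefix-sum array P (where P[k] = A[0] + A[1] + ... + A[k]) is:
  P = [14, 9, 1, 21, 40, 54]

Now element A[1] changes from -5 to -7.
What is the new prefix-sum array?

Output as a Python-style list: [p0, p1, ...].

Answer: [14, 7, -1, 19, 38, 52]

Derivation:
Change: A[1] -5 -> -7, delta = -2
P[k] for k < 1: unchanged (A[1] not included)
P[k] for k >= 1: shift by delta = -2
  P[0] = 14 + 0 = 14
  P[1] = 9 + -2 = 7
  P[2] = 1 + -2 = -1
  P[3] = 21 + -2 = 19
  P[4] = 40 + -2 = 38
  P[5] = 54 + -2 = 52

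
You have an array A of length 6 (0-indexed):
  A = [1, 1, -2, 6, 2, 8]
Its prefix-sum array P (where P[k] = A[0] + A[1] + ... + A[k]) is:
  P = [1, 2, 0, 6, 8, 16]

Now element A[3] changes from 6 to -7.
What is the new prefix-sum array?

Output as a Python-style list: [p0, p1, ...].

Answer: [1, 2, 0, -7, -5, 3]

Derivation:
Change: A[3] 6 -> -7, delta = -13
P[k] for k < 3: unchanged (A[3] not included)
P[k] for k >= 3: shift by delta = -13
  P[0] = 1 + 0 = 1
  P[1] = 2 + 0 = 2
  P[2] = 0 + 0 = 0
  P[3] = 6 + -13 = -7
  P[4] = 8 + -13 = -5
  P[5] = 16 + -13 = 3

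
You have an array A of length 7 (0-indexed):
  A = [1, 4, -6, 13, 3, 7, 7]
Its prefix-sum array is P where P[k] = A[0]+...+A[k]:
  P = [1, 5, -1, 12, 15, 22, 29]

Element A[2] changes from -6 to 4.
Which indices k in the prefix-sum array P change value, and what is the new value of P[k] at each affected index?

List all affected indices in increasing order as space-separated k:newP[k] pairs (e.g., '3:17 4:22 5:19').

Answer: 2:9 3:22 4:25 5:32 6:39

Derivation:
P[k] = A[0] + ... + A[k]
P[k] includes A[2] iff k >= 2
Affected indices: 2, 3, ..., 6; delta = 10
  P[2]: -1 + 10 = 9
  P[3]: 12 + 10 = 22
  P[4]: 15 + 10 = 25
  P[5]: 22 + 10 = 32
  P[6]: 29 + 10 = 39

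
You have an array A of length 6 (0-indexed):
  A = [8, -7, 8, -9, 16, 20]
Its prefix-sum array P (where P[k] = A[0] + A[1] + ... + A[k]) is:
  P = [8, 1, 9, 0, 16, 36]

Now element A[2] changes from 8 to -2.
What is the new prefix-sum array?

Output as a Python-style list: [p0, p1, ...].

Change: A[2] 8 -> -2, delta = -10
P[k] for k < 2: unchanged (A[2] not included)
P[k] for k >= 2: shift by delta = -10
  P[0] = 8 + 0 = 8
  P[1] = 1 + 0 = 1
  P[2] = 9 + -10 = -1
  P[3] = 0 + -10 = -10
  P[4] = 16 + -10 = 6
  P[5] = 36 + -10 = 26

Answer: [8, 1, -1, -10, 6, 26]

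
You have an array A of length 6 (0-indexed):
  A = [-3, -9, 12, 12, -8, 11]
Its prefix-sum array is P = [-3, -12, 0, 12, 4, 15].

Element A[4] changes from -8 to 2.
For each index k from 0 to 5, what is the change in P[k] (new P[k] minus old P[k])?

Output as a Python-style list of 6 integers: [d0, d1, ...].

Answer: [0, 0, 0, 0, 10, 10]

Derivation:
Element change: A[4] -8 -> 2, delta = 10
For k < 4: P[k] unchanged, delta_P[k] = 0
For k >= 4: P[k] shifts by exactly 10
Delta array: [0, 0, 0, 0, 10, 10]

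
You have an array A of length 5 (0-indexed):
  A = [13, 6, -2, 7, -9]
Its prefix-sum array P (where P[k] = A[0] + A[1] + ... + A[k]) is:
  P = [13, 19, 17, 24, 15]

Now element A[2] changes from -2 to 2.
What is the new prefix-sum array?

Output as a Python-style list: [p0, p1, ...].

Change: A[2] -2 -> 2, delta = 4
P[k] for k < 2: unchanged (A[2] not included)
P[k] for k >= 2: shift by delta = 4
  P[0] = 13 + 0 = 13
  P[1] = 19 + 0 = 19
  P[2] = 17 + 4 = 21
  P[3] = 24 + 4 = 28
  P[4] = 15 + 4 = 19

Answer: [13, 19, 21, 28, 19]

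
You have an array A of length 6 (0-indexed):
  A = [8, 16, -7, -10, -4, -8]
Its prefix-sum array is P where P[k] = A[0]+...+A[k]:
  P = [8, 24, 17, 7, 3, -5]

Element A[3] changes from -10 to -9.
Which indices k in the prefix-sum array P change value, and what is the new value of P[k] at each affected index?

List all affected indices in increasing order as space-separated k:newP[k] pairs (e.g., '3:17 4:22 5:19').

Answer: 3:8 4:4 5:-4

Derivation:
P[k] = A[0] + ... + A[k]
P[k] includes A[3] iff k >= 3
Affected indices: 3, 4, ..., 5; delta = 1
  P[3]: 7 + 1 = 8
  P[4]: 3 + 1 = 4
  P[5]: -5 + 1 = -4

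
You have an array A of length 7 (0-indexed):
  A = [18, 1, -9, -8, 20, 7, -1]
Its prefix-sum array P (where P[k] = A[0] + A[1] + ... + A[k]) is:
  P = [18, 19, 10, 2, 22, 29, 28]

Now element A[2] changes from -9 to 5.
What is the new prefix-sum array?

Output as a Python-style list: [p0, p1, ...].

Answer: [18, 19, 24, 16, 36, 43, 42]

Derivation:
Change: A[2] -9 -> 5, delta = 14
P[k] for k < 2: unchanged (A[2] not included)
P[k] for k >= 2: shift by delta = 14
  P[0] = 18 + 0 = 18
  P[1] = 19 + 0 = 19
  P[2] = 10 + 14 = 24
  P[3] = 2 + 14 = 16
  P[4] = 22 + 14 = 36
  P[5] = 29 + 14 = 43
  P[6] = 28 + 14 = 42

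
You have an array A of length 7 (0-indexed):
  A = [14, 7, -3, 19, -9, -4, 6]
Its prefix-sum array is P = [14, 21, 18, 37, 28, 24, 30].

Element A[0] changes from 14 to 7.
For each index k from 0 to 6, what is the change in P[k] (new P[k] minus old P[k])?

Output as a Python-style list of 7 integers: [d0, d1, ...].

Answer: [-7, -7, -7, -7, -7, -7, -7]

Derivation:
Element change: A[0] 14 -> 7, delta = -7
For k < 0: P[k] unchanged, delta_P[k] = 0
For k >= 0: P[k] shifts by exactly -7
Delta array: [-7, -7, -7, -7, -7, -7, -7]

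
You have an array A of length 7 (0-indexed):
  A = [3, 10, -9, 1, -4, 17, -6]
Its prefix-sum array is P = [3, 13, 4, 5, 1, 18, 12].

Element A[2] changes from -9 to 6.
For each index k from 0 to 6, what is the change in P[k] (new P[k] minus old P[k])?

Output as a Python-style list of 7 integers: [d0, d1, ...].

Answer: [0, 0, 15, 15, 15, 15, 15]

Derivation:
Element change: A[2] -9 -> 6, delta = 15
For k < 2: P[k] unchanged, delta_P[k] = 0
For k >= 2: P[k] shifts by exactly 15
Delta array: [0, 0, 15, 15, 15, 15, 15]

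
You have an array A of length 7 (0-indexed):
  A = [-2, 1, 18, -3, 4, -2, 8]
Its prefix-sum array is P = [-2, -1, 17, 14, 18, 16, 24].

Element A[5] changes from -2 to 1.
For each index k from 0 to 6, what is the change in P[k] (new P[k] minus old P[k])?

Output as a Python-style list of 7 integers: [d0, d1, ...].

Answer: [0, 0, 0, 0, 0, 3, 3]

Derivation:
Element change: A[5] -2 -> 1, delta = 3
For k < 5: P[k] unchanged, delta_P[k] = 0
For k >= 5: P[k] shifts by exactly 3
Delta array: [0, 0, 0, 0, 0, 3, 3]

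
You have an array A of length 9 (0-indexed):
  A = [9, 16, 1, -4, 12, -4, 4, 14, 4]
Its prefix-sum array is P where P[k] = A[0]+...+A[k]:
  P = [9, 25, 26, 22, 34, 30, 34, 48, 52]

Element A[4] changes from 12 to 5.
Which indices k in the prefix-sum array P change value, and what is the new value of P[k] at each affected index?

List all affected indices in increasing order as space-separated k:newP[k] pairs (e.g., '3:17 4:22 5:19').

P[k] = A[0] + ... + A[k]
P[k] includes A[4] iff k >= 4
Affected indices: 4, 5, ..., 8; delta = -7
  P[4]: 34 + -7 = 27
  P[5]: 30 + -7 = 23
  P[6]: 34 + -7 = 27
  P[7]: 48 + -7 = 41
  P[8]: 52 + -7 = 45

Answer: 4:27 5:23 6:27 7:41 8:45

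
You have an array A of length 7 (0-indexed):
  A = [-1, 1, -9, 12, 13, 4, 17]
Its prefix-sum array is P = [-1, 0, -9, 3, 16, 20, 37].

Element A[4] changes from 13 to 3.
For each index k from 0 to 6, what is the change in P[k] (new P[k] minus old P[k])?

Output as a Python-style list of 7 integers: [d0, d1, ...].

Answer: [0, 0, 0, 0, -10, -10, -10]

Derivation:
Element change: A[4] 13 -> 3, delta = -10
For k < 4: P[k] unchanged, delta_P[k] = 0
For k >= 4: P[k] shifts by exactly -10
Delta array: [0, 0, 0, 0, -10, -10, -10]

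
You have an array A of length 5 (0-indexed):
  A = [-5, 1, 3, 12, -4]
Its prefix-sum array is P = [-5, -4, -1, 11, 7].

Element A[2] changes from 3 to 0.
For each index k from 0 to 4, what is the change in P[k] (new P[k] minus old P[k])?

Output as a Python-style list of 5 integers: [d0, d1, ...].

Element change: A[2] 3 -> 0, delta = -3
For k < 2: P[k] unchanged, delta_P[k] = 0
For k >= 2: P[k] shifts by exactly -3
Delta array: [0, 0, -3, -3, -3]

Answer: [0, 0, -3, -3, -3]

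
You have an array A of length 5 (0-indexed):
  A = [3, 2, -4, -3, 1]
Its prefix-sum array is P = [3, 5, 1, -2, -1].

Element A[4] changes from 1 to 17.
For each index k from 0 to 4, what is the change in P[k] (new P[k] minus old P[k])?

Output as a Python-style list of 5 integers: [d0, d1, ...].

Element change: A[4] 1 -> 17, delta = 16
For k < 4: P[k] unchanged, delta_P[k] = 0
For k >= 4: P[k] shifts by exactly 16
Delta array: [0, 0, 0, 0, 16]

Answer: [0, 0, 0, 0, 16]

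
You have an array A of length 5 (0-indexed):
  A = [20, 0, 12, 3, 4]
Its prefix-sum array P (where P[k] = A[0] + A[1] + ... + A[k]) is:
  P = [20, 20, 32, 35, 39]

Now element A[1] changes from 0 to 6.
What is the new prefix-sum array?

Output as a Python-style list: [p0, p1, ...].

Change: A[1] 0 -> 6, delta = 6
P[k] for k < 1: unchanged (A[1] not included)
P[k] for k >= 1: shift by delta = 6
  P[0] = 20 + 0 = 20
  P[1] = 20 + 6 = 26
  P[2] = 32 + 6 = 38
  P[3] = 35 + 6 = 41
  P[4] = 39 + 6 = 45

Answer: [20, 26, 38, 41, 45]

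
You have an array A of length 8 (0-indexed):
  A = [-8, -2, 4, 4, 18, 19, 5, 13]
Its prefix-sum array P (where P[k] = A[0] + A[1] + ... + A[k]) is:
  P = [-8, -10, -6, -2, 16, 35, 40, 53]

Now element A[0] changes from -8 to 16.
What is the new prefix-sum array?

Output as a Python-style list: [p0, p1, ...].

Answer: [16, 14, 18, 22, 40, 59, 64, 77]

Derivation:
Change: A[0] -8 -> 16, delta = 24
P[k] for k < 0: unchanged (A[0] not included)
P[k] for k >= 0: shift by delta = 24
  P[0] = -8 + 24 = 16
  P[1] = -10 + 24 = 14
  P[2] = -6 + 24 = 18
  P[3] = -2 + 24 = 22
  P[4] = 16 + 24 = 40
  P[5] = 35 + 24 = 59
  P[6] = 40 + 24 = 64
  P[7] = 53 + 24 = 77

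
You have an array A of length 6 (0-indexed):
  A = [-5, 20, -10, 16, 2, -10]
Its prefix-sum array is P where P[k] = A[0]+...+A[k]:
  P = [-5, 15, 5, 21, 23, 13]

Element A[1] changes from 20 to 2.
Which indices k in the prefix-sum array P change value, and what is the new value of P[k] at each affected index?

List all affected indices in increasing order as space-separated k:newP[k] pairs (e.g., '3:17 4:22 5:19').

Answer: 1:-3 2:-13 3:3 4:5 5:-5

Derivation:
P[k] = A[0] + ... + A[k]
P[k] includes A[1] iff k >= 1
Affected indices: 1, 2, ..., 5; delta = -18
  P[1]: 15 + -18 = -3
  P[2]: 5 + -18 = -13
  P[3]: 21 + -18 = 3
  P[4]: 23 + -18 = 5
  P[5]: 13 + -18 = -5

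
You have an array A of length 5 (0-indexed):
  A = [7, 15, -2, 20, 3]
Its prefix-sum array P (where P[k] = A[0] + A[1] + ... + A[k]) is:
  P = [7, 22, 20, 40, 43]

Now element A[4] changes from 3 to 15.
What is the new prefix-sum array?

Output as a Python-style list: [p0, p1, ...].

Answer: [7, 22, 20, 40, 55]

Derivation:
Change: A[4] 3 -> 15, delta = 12
P[k] for k < 4: unchanged (A[4] not included)
P[k] for k >= 4: shift by delta = 12
  P[0] = 7 + 0 = 7
  P[1] = 22 + 0 = 22
  P[2] = 20 + 0 = 20
  P[3] = 40 + 0 = 40
  P[4] = 43 + 12 = 55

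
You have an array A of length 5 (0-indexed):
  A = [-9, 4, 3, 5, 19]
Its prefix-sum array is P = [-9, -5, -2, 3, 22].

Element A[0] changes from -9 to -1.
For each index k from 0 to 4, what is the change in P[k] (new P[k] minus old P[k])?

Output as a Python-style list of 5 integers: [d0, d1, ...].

Answer: [8, 8, 8, 8, 8]

Derivation:
Element change: A[0] -9 -> -1, delta = 8
For k < 0: P[k] unchanged, delta_P[k] = 0
For k >= 0: P[k] shifts by exactly 8
Delta array: [8, 8, 8, 8, 8]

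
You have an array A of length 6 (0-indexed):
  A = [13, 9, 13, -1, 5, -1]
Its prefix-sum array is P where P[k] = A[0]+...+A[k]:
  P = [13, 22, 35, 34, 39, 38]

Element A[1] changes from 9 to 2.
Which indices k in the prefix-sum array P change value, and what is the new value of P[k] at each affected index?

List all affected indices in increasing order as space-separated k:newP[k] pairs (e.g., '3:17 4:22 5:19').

P[k] = A[0] + ... + A[k]
P[k] includes A[1] iff k >= 1
Affected indices: 1, 2, ..., 5; delta = -7
  P[1]: 22 + -7 = 15
  P[2]: 35 + -7 = 28
  P[3]: 34 + -7 = 27
  P[4]: 39 + -7 = 32
  P[5]: 38 + -7 = 31

Answer: 1:15 2:28 3:27 4:32 5:31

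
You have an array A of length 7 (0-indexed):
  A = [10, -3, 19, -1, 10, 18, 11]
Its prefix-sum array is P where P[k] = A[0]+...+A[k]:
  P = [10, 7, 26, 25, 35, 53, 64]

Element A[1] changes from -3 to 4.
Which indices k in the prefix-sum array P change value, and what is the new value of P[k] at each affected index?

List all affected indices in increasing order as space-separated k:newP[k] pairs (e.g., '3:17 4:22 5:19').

P[k] = A[0] + ... + A[k]
P[k] includes A[1] iff k >= 1
Affected indices: 1, 2, ..., 6; delta = 7
  P[1]: 7 + 7 = 14
  P[2]: 26 + 7 = 33
  P[3]: 25 + 7 = 32
  P[4]: 35 + 7 = 42
  P[5]: 53 + 7 = 60
  P[6]: 64 + 7 = 71

Answer: 1:14 2:33 3:32 4:42 5:60 6:71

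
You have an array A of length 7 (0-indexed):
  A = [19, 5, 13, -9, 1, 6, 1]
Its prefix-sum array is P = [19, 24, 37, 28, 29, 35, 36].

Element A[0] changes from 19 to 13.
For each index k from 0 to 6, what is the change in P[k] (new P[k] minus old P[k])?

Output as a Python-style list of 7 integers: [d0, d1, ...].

Element change: A[0] 19 -> 13, delta = -6
For k < 0: P[k] unchanged, delta_P[k] = 0
For k >= 0: P[k] shifts by exactly -6
Delta array: [-6, -6, -6, -6, -6, -6, -6]

Answer: [-6, -6, -6, -6, -6, -6, -6]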